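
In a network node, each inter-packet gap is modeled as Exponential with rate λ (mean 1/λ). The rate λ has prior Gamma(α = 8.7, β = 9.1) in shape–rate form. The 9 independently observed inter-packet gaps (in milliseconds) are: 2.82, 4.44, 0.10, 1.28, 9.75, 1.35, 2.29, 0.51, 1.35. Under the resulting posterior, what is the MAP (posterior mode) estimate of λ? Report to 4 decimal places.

0.5062

With a Gamma(shape α, rate β) prior on the exponential rate λ, the posterior after n observations with total T = Σxᵢ is Gamma(α+n, β+T).
Sum of observations T = 23.89 milliseconds; n = 9.
Posterior: Gamma(8.7+9, 9.1+23.89) = Gamma(17.7, 32.99).
Mode = (α−1)/β = 0.5062.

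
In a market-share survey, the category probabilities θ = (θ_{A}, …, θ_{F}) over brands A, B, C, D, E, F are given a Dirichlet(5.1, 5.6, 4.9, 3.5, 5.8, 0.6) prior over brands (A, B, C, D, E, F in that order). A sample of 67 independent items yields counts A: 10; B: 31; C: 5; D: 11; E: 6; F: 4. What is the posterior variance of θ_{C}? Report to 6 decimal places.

0.001022

The Dirichlet prior is conjugate to the Multinomial likelihood: each posterior αⱼ = prior αⱼ + observed count nⱼ.
Posterior concentration: (15.1, 36.6, 9.9, 14.5, 11.8, 4.6), total = 92.5.
Var[θ_j] = α_j(Σα−α_j)/((Σα)²(Σα+1)) = 9.9·82.6/(92.5²·93.5) = 0.001022.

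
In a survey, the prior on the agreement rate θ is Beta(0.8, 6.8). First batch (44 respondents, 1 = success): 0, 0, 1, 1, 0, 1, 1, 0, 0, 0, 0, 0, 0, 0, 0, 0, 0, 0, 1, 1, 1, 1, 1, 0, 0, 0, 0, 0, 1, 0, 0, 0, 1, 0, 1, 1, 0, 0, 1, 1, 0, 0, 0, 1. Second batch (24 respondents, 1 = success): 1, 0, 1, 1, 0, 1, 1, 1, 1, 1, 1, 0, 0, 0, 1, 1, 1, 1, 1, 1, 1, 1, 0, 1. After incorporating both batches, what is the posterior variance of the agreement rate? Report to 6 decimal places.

The Beta prior is conjugate to a Binomial/Bernoulli likelihood; the update adds successes to α and failures to β.
After batch 1: Beta(0.8+16, 6.8+28) = Beta(16.8, 34.8).
After batch 2: Beta(16.8+18, 34.8+6) = Beta(34.8, 40.8).
Var = αβ/((α+β)²(α+β+1)) = 34.8·40.8/(75.6²·76.6) = 0.003243.

0.003243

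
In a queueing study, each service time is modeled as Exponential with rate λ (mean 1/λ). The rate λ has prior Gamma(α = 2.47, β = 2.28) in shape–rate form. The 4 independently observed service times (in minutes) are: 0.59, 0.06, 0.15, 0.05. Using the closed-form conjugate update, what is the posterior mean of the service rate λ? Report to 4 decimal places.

2.0671

With a Gamma(shape α, rate β) prior on the exponential rate λ, the posterior after n observations with total T = Σxᵢ is Gamma(α+n, β+T).
Sum of observations T = 0.85 minutes; n = 4.
Posterior: Gamma(2.47+4, 2.28+0.85) = Gamma(6.47, 3.13).
Posterior mean of λ = α/β = 6.47/3.13 = 2.0671.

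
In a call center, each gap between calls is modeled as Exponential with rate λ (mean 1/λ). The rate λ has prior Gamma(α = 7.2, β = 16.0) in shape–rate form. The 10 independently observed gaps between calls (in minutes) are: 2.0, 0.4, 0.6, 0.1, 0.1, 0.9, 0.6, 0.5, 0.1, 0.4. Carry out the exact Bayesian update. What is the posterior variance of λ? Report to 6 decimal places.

0.036527

With a Gamma(shape α, rate β) prior on the exponential rate λ, the posterior after n observations with total T = Σxᵢ is Gamma(α+n, β+T).
Sum of observations T = 5.7 minutes; n = 10.
Posterior: Gamma(7.2+10, 16.0+5.7) = Gamma(17.2, 21.7).
Var = α/β² = 0.036527.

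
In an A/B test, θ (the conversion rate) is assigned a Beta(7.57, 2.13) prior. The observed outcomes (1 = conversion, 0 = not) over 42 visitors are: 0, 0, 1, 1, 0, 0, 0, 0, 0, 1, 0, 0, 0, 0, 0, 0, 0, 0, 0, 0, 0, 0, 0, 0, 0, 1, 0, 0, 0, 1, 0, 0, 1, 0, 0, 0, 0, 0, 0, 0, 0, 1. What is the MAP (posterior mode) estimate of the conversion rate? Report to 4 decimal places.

0.2730

The Beta prior is conjugate to a Binomial/Bernoulli likelihood; the update adds successes to α and failures to β.
Posterior: Beta(α+k, β+n−k) = Beta(7.57+7, 2.13+35) = Beta(14.57, 37.13).
Mode of Beta(a,b) for a,b>1 is (a−1)/(a+b−2) = 13.57/49.70 = 0.2730.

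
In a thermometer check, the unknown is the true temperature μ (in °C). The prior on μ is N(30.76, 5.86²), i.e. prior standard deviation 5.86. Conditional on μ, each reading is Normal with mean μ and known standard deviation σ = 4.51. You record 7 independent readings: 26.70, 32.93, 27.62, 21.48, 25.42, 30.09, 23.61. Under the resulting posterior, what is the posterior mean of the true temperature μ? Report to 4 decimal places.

For Normal data with known variance σ², a Normal(μ₀, σ₀²) prior on μ is conjugate. Posterior precision = 1/σ₀² + n/σ²; posterior mean is the precision-weighted average of μ₀ and x̄.
Σxᵢ = 26.70 + 32.93 + 27.62 + 21.48 + 25.42 + 30.09 + 23.61 = 187.85, so n·x̄ = 187.85.
σ₀² = 5.86² = 34.3396, σ² = 4.51² = 20.3401; σ² + n·σ₀² = 20.3401 + 7·34.3396 = 260.7173.
Posterior mean = (μ₀/σ₀² + n·x̄/σ²)/(1/σ₀² + n/σ²) = (σ²·μ₀ + σ₀²·n·x̄)/(σ² + n·σ₀²) = (20.3401·30.76 + 34.3396·187.85)/260.7173 = 7076.355336/260.7173 = 27.1419.

27.1419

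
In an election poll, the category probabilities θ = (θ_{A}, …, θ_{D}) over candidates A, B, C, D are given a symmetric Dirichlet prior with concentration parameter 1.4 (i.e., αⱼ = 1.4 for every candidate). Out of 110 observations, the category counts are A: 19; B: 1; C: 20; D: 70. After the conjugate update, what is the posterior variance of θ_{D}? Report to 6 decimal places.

0.002025

The Dirichlet prior is conjugate to the Multinomial likelihood: each posterior αⱼ = prior αⱼ + observed count nⱼ.
Posterior concentration: (20.4, 2.4, 21.4, 71.4), total = 115.6.
Var[θ_j] = α_j(Σα−α_j)/((Σα)²(Σα+1)) = 71.4·44.2/(115.6²·116.6) = 0.002025.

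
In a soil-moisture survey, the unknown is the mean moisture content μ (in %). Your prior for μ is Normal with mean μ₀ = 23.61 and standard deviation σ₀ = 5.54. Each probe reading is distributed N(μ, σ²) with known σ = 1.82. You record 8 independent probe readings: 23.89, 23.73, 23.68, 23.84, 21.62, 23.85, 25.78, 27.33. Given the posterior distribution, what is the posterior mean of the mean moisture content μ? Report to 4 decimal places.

For Normal data with known variance σ², a Normal(μ₀, σ₀²) prior on μ is conjugate. Posterior precision = 1/σ₀² + n/σ²; posterior mean is the precision-weighted average of μ₀ and x̄.
Σxᵢ = 23.89 + 23.73 + 23.68 + 23.84 + 21.62 + 23.85 + 25.78 + 27.33 = 193.72, so n·x̄ = 193.72.
σ₀² = 5.54² = 30.6916, σ² = 1.82² = 3.3124; σ² + n·σ₀² = 3.3124 + 8·30.6916 = 248.8452.
Posterior mean = (μ₀/σ₀² + n·x̄/σ²)/(1/σ₀² + n/σ²) = (σ²·μ₀ + σ₀²·n·x̄)/(σ² + n·σ₀²) = (3.3124·23.61 + 30.6916·193.72)/248.8452 = 6023.782516/248.8452 = 24.2069.

24.2069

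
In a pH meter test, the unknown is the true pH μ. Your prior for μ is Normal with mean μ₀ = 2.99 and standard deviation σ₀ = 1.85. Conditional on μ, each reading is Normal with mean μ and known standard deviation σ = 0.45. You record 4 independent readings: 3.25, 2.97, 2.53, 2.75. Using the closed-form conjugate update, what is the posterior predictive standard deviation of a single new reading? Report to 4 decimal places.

For Normal data with known variance σ², a Normal(μ₀, σ₀²) prior on μ is conjugate. Posterior precision = 1/σ₀² + n/σ²; posterior mean is the precision-weighted average of μ₀ and x̄.
σ₀² = 1.85² = 3.4225, σ² = 0.45² = 0.2025; σ² + n·σ₀² = 0.2025 + 4·3.4225 = 13.8925.
Posterior precision = 1/σ₀² + n/σ² = 1/3.4225 + 4/0.2025 = (σ² + n·σ₀²)/(σ₀²σ²) = 13.8925/(3.4225·0.2025); posterior variance σₙ² = σ₀²σ²/(σ² + n·σ₀²) = 3.4225·0.2025/13.8925 = 0.049887.
Predictive variance for one new observation = σₙ² + σ² = 3.4225·0.2025/13.8925 + 0.2025 = σ²·(σ₀² + 13.8925)/13.8925 = 0.2025·17.315/13.8925 = 0.252387; SD = √(0.2025·17.315/13.8925) = 0.5024.

0.5024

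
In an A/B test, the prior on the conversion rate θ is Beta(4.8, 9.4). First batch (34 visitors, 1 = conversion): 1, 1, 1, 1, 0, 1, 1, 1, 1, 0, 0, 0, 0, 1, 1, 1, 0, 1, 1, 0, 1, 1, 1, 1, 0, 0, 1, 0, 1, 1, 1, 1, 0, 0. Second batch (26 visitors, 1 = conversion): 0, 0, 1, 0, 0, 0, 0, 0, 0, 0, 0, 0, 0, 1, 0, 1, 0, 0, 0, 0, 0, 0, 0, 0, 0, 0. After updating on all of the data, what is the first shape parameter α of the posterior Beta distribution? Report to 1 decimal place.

29.8

The Beta prior is conjugate to a Binomial/Bernoulli likelihood; the update adds successes to α and failures to β.
After batch 1: Beta(4.8+22, 9.4+12) = Beta(26.8, 21.4).
After batch 2: Beta(26.8+3, 21.4+23) = Beta(29.8, 44.4).
Posterior α = 29.8.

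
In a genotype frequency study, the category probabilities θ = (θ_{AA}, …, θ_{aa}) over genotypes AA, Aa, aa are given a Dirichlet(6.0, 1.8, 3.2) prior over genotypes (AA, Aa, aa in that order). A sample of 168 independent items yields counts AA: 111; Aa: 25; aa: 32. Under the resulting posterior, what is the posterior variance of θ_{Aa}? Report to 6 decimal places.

The Dirichlet prior is conjugate to the Multinomial likelihood: each posterior αⱼ = prior αⱼ + observed count nⱼ.
Posterior concentration: (117.0, 26.8, 35.2), total = 179.0.
Var[θ_j] = α_j(Σα−α_j)/((Σα)²(Σα+1)) = 26.8·152.2/(179.0²·180.0) = 0.000707.

0.000707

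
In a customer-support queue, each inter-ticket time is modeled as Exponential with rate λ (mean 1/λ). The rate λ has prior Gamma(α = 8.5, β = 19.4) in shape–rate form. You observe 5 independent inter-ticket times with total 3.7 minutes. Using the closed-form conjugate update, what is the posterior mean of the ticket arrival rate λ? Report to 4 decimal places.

With a Gamma(shape α, rate β) prior on the exponential rate λ, the posterior after n observations with total T = Σxᵢ is Gamma(α+n, β+T).
Posterior: Gamma(8.5+5, 19.4+3.7) = Gamma(13.5, 23.1).
Posterior mean of λ = α/β = 13.5/23.1 = 0.5844.

0.5844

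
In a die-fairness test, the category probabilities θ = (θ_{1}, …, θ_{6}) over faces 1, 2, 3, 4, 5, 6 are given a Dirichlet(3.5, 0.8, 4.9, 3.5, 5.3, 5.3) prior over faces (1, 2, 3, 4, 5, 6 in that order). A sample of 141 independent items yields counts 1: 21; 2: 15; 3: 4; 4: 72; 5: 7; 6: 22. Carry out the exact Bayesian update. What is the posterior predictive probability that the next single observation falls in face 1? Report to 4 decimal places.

The Dirichlet prior is conjugate to the Multinomial likelihood: each posterior αⱼ = prior αⱼ + observed count nⱼ.
Posterior concentration: (24.5, 15.8, 8.9, 75.5, 12.3, 27.3), total = 164.3.
P(next = 1 | data) = α_{1}/Σα = 0.1491.

0.1491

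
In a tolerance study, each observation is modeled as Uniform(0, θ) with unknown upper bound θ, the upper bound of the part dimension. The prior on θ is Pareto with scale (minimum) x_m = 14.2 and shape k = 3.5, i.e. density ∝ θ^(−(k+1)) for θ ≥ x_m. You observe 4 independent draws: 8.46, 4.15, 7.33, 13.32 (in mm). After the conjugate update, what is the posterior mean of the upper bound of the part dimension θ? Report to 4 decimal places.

16.3846

A Pareto(scale x_m, shape k) prior on the upper bound θ of Uniform(0, θ) is conjugate: posterior is Pareto(max(x_m, max xᵢ), k + n).
Sample maximum = 13.32; prior scale x_m = 14.2 → posterior scale = max = 14.20.
Posterior shape = 3.5 + 4 = 7.5.
E[θ|data] = k·x_m/(k−1) = 7.5·14.20/6.5 = 16.3846.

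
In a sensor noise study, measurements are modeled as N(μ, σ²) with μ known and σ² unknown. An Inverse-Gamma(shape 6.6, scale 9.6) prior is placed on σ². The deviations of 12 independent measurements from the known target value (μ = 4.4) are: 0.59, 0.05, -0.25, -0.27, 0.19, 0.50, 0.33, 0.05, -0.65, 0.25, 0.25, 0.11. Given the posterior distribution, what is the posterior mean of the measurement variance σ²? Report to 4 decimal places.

With known mean μ and an Inverse-Gamma(α, β) prior on σ², the Normal likelihood is conjugate: posterior is Inv-Gamma(α + n/2, β + Σ(xᵢ−μ)²/2).
Σ(xᵢ−μ)² = (0.59)² + (0.05)² + (-0.25)² + (-0.27)² + (0.19)² + (0.50)² + (0.33)² + (0.05)² + (-0.65)² + (0.25)² + (0.25)² + (0.11)² = 1.4431.
Posterior: Inv-Gamma(6.6 + 12/2, 9.6 + 1.4431/2) = Inv-Gamma(12.60, 10.32155).
E[σ²|data] = β/(α−1) = 10.32155/11.60 = 0.8898.

0.8898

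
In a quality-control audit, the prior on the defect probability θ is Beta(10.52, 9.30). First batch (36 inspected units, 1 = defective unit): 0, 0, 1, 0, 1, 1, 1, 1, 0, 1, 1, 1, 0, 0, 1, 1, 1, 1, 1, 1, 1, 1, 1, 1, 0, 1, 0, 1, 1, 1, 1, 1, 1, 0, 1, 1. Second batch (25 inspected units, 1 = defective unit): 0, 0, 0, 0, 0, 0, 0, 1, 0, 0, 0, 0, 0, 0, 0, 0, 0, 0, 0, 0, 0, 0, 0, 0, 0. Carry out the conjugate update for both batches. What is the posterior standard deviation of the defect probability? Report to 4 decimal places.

The Beta prior is conjugate to a Binomial/Bernoulli likelihood; the update adds successes to α and failures to β.
After batch 1: Beta(10.52+27, 9.30+9) = Beta(37.52, 18.30).
After batch 2: Beta(37.52+1, 18.30+24) = Beta(38.52, 42.30).
Var = αβ/((α+β)²(α+β+1)) = 38.52·42.30/(80.82²·81.82) = 0.00304880; SD = √0.00304880 = 0.0552.

0.0552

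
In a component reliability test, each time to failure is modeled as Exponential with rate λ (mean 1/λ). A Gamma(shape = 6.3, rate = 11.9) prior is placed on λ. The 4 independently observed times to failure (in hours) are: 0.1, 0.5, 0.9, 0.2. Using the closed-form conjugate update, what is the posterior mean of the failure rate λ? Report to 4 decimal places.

0.7574

With a Gamma(shape α, rate β) prior on the exponential rate λ, the posterior after n observations with total T = Σxᵢ is Gamma(α+n, β+T).
Sum of observations T = 1.7 hours; n = 4.
Posterior: Gamma(6.3+4, 11.9+1.7) = Gamma(10.3, 13.6).
Posterior mean of λ = α/β = 10.3/13.6 = 0.7574.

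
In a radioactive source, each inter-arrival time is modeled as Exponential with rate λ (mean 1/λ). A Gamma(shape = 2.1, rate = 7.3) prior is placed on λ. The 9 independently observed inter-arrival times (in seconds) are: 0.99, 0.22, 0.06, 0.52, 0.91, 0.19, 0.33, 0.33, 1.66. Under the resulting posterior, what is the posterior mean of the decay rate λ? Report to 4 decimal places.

With a Gamma(shape α, rate β) prior on the exponential rate λ, the posterior after n observations with total T = Σxᵢ is Gamma(α+n, β+T).
Sum of observations T = 5.21 seconds; n = 9.
Posterior: Gamma(2.1+9, 7.3+5.21) = Gamma(11.1, 12.51).
Posterior mean of λ = α/β = 11.1/12.51 = 0.8873.

0.8873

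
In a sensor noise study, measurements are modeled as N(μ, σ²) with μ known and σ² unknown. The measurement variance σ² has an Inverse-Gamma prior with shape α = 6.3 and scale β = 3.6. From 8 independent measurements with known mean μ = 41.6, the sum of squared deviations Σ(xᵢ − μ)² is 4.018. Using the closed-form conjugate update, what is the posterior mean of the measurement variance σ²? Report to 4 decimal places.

With known mean μ and an Inverse-Gamma(α, β) prior on σ², the Normal likelihood is conjugate: posterior is Inv-Gamma(α + n/2, β + Σ(xᵢ−μ)²/2).
Posterior: Inv-Gamma(6.3 + 8/2, 3.6 + 4.018/2) = Inv-Gamma(10.30, 5.6090).
E[σ²|data] = β/(α−1) = 5.6090/9.30 = 0.6031.

0.6031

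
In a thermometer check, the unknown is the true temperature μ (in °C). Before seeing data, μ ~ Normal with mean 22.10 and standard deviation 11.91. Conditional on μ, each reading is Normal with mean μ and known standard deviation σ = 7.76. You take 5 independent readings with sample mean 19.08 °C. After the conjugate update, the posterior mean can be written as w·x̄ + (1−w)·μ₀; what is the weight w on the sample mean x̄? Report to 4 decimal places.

For Normal data with known variance σ², a Normal(μ₀, σ₀²) prior on μ is conjugate. Posterior precision = 1/σ₀² + n/σ²; posterior mean is the precision-weighted average of μ₀ and x̄.
σ₀² = 11.91² = 141.8481, σ² = 7.76² = 60.2176. Prior precision 1/σ₀² = 1/141.8481; data precision n/σ² = 5/60.2176.
w = (n/σ²)/(1/σ₀² + n/σ²) = n·σ₀²/(σ² + n·σ₀²) = 5·141.8481/(60.2176 + 5·141.8481) = 709.2405/769.4581 = 0.9217.

0.9217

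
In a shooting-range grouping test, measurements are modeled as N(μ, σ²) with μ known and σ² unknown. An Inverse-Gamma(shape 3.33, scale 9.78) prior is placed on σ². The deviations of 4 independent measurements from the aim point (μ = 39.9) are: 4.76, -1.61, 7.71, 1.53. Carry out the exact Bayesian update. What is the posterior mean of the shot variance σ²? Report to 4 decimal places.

With known mean μ and an Inverse-Gamma(α, β) prior on σ², the Normal likelihood is conjugate: posterior is Inv-Gamma(α + n/2, β + Σ(xᵢ−μ)²/2).
Σ(xᵢ−μ)² = (4.76)² + (-1.61)² + (7.71)² + (1.53)² = 87.0347.
Posterior: Inv-Gamma(3.33 + 4/2, 9.78 + 87.0347/2) = Inv-Gamma(5.33, 53.29735).
E[σ²|data] = β/(α−1) = 53.29735/4.33 = 12.3089.

12.3089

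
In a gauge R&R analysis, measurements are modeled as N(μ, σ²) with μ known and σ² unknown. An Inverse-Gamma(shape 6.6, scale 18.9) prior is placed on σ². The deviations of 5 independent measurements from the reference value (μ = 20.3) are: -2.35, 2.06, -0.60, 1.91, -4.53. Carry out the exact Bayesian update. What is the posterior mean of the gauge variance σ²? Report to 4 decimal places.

4.4503

With known mean μ and an Inverse-Gamma(α, β) prior on σ², the Normal likelihood is conjugate: posterior is Inv-Gamma(α + n/2, β + Σ(xᵢ−μ)²/2).
Σ(xᵢ−μ)² = (-2.35)² + (2.06)² + (-0.60)² + (1.91)² + (-4.53)² = 34.2951.
Posterior: Inv-Gamma(6.6 + 5/2, 18.9 + 34.2951/2) = Inv-Gamma(9.10, 36.04755).
E[σ²|data] = β/(α−1) = 36.04755/8.10 = 4.4503.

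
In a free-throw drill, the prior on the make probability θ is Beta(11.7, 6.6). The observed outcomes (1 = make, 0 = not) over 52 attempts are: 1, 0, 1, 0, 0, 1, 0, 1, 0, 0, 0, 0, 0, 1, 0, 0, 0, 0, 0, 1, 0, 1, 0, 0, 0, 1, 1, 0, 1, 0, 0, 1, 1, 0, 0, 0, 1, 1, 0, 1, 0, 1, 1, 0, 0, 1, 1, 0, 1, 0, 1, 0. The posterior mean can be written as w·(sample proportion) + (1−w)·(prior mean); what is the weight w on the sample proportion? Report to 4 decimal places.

0.7397

The Beta prior is conjugate to a Binomial/Bernoulli likelihood; the update adds successes to α and failures to β.
Posterior mean = (α₀+k)/(α₀+β₀+n) = [n/(α₀+β₀+n)]·(k/n) + [(α₀+β₀)/(α₀+β₀+n)]·α₀/(α₀+β₀), so only n and the prior enter the weight.
The weight on the data is w = n/(α₀+β₀+n) = 52/(11.7+6.6+52) = 52/70.3 = 0.7397.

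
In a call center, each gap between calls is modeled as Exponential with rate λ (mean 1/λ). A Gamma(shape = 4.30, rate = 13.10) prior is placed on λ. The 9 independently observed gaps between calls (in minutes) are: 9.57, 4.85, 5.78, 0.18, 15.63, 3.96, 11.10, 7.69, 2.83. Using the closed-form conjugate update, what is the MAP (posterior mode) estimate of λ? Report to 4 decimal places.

With a Gamma(shape α, rate β) prior on the exponential rate λ, the posterior after n observations with total T = Σxᵢ is Gamma(α+n, β+T).
Sum of observations T = 61.59 minutes; n = 9.
Posterior: Gamma(4.30+9, 13.10+61.59) = Gamma(13.30, 74.69).
Mode = (α−1)/β = 0.1647.

0.1647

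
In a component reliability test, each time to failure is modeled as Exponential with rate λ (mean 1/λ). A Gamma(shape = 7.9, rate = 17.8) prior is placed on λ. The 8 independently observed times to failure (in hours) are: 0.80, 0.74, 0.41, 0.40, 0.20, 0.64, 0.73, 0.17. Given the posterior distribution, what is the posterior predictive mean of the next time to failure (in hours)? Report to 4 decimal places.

1.4691

With a Gamma(shape α, rate β) prior on the exponential rate λ, the posterior after n observations with total T = Σxᵢ is Gamma(α+n, β+T).
Sum of observations T = 4.09 hours; n = 8.
Posterior: Gamma(7.9+8, 17.8+4.09) = Gamma(15.9, 21.89).
The predictive distribution for the next observation is Lomax; its mean is β/(α−1) = 21.89/14.9 = 1.4691.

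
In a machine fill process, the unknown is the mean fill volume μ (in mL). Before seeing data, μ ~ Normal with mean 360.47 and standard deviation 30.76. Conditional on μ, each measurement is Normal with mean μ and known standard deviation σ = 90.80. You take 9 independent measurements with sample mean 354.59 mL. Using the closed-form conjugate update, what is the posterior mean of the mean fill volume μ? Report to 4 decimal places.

For Normal data with known variance σ², a Normal(μ₀, σ₀²) prior on μ is conjugate. Posterior precision = 1/σ₀² + n/σ²; posterior mean is the precision-weighted average of μ₀ and x̄.
n·x̄ = 9·354.59 = 3191.31.
σ₀² = 30.76² = 946.1776, σ² = 90.80² = 8244.64; σ² + n·σ₀² = 8244.64 + 9·946.1776 = 16760.2384.
Posterior mean = (μ₀/σ₀² + n·x̄/σ²)/(1/σ₀² + n/σ²) = (σ²·μ₀ + σ₀²·n·x̄)/(σ² + n·σ₀²) = (8244.64·360.47 + 946.1776·3191.31)/16760.2384 = 5991491.417456/16760.2384 = 357.4825.

357.4825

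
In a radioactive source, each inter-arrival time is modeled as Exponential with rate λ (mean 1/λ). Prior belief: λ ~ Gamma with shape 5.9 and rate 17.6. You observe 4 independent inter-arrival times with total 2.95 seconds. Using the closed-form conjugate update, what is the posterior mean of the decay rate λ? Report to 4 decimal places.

With a Gamma(shape α, rate β) prior on the exponential rate λ, the posterior after n observations with total T = Σxᵢ is Gamma(α+n, β+T).
Posterior: Gamma(5.9+4, 17.6+2.95) = Gamma(9.9, 20.55).
Posterior mean of λ = α/β = 9.9/20.55 = 0.4818.

0.4818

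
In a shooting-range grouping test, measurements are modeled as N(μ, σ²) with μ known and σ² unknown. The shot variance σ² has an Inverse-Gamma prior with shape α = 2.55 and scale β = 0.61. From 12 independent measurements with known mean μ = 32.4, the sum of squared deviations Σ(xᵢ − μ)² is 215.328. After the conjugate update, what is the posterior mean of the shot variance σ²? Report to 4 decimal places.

With known mean μ and an Inverse-Gamma(α, β) prior on σ², the Normal likelihood is conjugate: posterior is Inv-Gamma(α + n/2, β + Σ(xᵢ−μ)²/2).
Posterior: Inv-Gamma(2.55 + 12/2, 0.61 + 215.328/2) = Inv-Gamma(8.55, 108.2740).
E[σ²|data] = β/(α−1) = 108.2740/7.55 = 14.3409.

14.3409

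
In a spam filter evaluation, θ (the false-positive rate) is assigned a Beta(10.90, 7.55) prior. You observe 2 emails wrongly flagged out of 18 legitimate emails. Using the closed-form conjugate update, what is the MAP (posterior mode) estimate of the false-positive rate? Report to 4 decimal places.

The Beta prior is conjugate to a Binomial/Bernoulli likelihood; the update adds successes to α and failures to β.
Posterior: Beta(α+k, β+n−k) = Beta(10.90+2, 7.55+16) = Beta(12.90, 23.55).
Mode of Beta(a,b) for a,b>1 is (a−1)/(a+b−2) = 11.90/34.45 = 0.3454.

0.3454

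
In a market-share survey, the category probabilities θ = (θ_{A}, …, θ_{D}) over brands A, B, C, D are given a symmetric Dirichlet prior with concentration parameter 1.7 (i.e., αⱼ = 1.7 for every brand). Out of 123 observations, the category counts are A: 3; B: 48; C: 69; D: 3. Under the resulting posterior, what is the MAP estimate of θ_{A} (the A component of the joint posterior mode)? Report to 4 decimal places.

0.0294

The Dirichlet prior is conjugate to the Multinomial likelihood: each posterior αⱼ = prior αⱼ + observed count nⱼ.
Posterior concentration: (4.7, 49.7, 70.7, 4.7), total = 129.8.
Joint mode component: (α_{A}−1)/(Σα−K) = 3.7/125.8 = 0.0294.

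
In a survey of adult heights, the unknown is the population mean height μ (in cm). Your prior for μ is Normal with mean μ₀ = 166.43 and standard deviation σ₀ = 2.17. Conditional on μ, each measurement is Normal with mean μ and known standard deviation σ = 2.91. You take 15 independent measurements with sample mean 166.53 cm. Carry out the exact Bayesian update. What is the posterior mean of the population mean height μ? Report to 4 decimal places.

166.5193

For Normal data with known variance σ², a Normal(μ₀, σ₀²) prior on μ is conjugate. Posterior precision = 1/σ₀² + n/σ²; posterior mean is the precision-weighted average of μ₀ and x̄.
n·x̄ = 15·166.53 = 2497.95.
σ₀² = 2.17² = 4.7089, σ² = 2.91² = 8.4681; σ² + n·σ₀² = 8.4681 + 15·4.7089 = 79.1016.
Posterior mean = (μ₀/σ₀² + n·x̄/σ²)/(1/σ₀² + n/σ²) = (σ²·μ₀ + σ₀²·n·x̄)/(σ² + n·σ₀²) = (8.4681·166.43 + 4.7089·2497.95)/79.1016 = 13171.942638/79.1016 = 166.5193.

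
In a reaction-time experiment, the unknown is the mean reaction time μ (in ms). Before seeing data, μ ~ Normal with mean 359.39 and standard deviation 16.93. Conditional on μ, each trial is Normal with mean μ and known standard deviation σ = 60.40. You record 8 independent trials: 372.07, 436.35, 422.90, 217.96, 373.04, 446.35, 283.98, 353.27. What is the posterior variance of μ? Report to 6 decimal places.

For Normal data with known variance σ², a Normal(μ₀, σ₀²) prior on μ is conjugate. Posterior precision = 1/σ₀² + n/σ²; posterior mean is the precision-weighted average of μ₀ and x̄.
σ₀² = 16.93² = 286.6249, σ² = 60.40² = 3648.16; σ² + n·σ₀² = 3648.16 + 8·286.6249 = 5941.1592.
Posterior precision = 1/σ₀² + n/σ² = 1/286.6249 + 8/3648.16 = (σ² + n·σ₀²)/(σ₀²σ²) = 5941.1592/(286.6249·3648.16); posterior variance σₙ² = σ₀²σ²/(σ² + n·σ₀²) = 286.6249·3648.16/5941.1592 = 176.001595.

176.001595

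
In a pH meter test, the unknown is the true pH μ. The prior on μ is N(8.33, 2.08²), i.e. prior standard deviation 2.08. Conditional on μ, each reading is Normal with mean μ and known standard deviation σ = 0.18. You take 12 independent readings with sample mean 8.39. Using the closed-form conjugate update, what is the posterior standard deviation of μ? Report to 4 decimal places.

0.0519

For Normal data with known variance σ², a Normal(μ₀, σ₀²) prior on μ is conjugate. Posterior precision = 1/σ₀² + n/σ²; posterior mean is the precision-weighted average of μ₀ and x̄.
σ₀² = 2.08² = 4.3264, σ² = 0.18² = 0.0324; σ² + n·σ₀² = 0.0324 + 12·4.3264 = 51.9492.
Posterior precision = 1/σ₀² + n/σ² = 1/4.3264 + 12/0.0324 = (σ² + n·σ₀²)/(σ₀²σ²) = 51.9492/(4.3264·0.0324); posterior variance σₙ² = σ₀²σ²/(σ² + n·σ₀²) = 4.3264·0.0324/51.9492 = 0.002698.
Posterior SD = √σₙ² = √(4.3264·0.0324/51.9492) = 0.0519.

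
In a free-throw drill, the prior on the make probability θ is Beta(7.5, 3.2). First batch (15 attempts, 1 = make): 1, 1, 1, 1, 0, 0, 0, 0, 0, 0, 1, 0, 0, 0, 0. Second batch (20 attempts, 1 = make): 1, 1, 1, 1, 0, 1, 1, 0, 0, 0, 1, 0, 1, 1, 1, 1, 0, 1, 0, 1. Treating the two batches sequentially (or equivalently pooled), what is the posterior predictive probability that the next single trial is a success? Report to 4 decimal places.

The Beta prior is conjugate to a Binomial/Bernoulli likelihood; the update adds successes to α and failures to β.
After batch 1: Beta(7.5+5, 3.2+10) = Beta(12.5, 13.2).
After batch 2: Beta(12.5+13, 13.2+7) = Beta(25.5, 20.2).
For a single future Bernoulli trial, P(success | data) = α/(α+β) = 0.5580.

0.5580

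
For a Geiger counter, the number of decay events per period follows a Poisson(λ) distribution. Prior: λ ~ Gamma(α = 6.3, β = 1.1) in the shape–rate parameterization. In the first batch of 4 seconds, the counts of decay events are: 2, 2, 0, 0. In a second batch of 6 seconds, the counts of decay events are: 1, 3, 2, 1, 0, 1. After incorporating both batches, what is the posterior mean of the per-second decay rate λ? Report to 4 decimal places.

With a Gamma(shape α, rate β) prior, the Poisson likelihood is conjugate: the posterior is Gamma(α + ΣXᵢ, β + n).
Batch 1: sum of counts S = 4 over n = 4 seconds.
After batch 1: Gamma(α+S, β+n) = Gamma(6.3+4, 1.1+4) = Gamma(10.3, 5.1).
Batch 2: sum of counts S = 8 over n = 6 seconds.
After batch 2: Gamma(α+S, β+n) = Gamma(10.3+8, 5.1+6) = Gamma(18.3, 11.1).
Posterior mean = α/β = 18.3/11.1 = 1.6486.

1.6486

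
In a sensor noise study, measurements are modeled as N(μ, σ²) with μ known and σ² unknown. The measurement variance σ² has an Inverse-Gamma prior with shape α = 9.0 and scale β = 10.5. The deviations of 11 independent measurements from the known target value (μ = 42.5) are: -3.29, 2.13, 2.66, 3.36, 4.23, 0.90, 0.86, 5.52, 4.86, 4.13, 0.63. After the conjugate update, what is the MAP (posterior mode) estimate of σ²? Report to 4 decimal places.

With known mean μ and an Inverse-Gamma(α, β) prior on σ², the Normal likelihood is conjugate: posterior is Inv-Gamma(α + n/2, β + Σ(xᵢ−μ)²/2).
Σ(xᵢ−μ)² = (-3.29)² + (2.13)² + (2.66)² + (3.36)² + (4.23)² + (0.90)² + (0.86)² + (5.52)² + (4.86)² + (4.13)² + (0.63)² = 124.7125.
Posterior: Inv-Gamma(9.0 + 11/2, 10.5 + 124.7125/2) = Inv-Gamma(14.50, 72.85625).
Mode = β/(α+1) = 72.85625/15.50 = 4.7004.

4.7004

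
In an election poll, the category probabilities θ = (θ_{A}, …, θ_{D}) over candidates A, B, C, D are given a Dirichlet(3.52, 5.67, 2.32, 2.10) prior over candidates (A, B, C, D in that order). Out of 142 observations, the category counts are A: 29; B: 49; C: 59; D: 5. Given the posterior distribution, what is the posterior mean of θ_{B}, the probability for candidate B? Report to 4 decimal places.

0.3513

The Dirichlet prior is conjugate to the Multinomial likelihood: each posterior αⱼ = prior αⱼ + observed count nⱼ.
Posterior concentration: (32.52, 54.67, 61.32, 7.10), total = 155.61.
E[θ_{B}|data] = α_{B}/Σα = 54.67/155.61 = 0.3513.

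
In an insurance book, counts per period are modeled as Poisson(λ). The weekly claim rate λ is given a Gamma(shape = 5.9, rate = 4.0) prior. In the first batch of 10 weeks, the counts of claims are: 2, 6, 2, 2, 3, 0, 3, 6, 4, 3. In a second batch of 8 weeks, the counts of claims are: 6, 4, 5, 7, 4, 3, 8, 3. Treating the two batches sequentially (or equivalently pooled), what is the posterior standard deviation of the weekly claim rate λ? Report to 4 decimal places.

With a Gamma(shape α, rate β) prior, the Poisson likelihood is conjugate: the posterior is Gamma(α + ΣXᵢ, β + n).
Batch 1: sum of counts S = 31 over n = 10 weeks.
After batch 1: Gamma(α+S, β+n) = Gamma(5.9+31, 4.0+10) = Gamma(36.9, 14.0).
Batch 2: sum of counts S = 40 over n = 8 weeks.
After batch 2: Gamma(α+S, β+n) = Gamma(36.9+40, 14.0+8) = Gamma(76.9, 22.0).
SD = √α/β = √76.9/22.0 = 0.3986.

0.3986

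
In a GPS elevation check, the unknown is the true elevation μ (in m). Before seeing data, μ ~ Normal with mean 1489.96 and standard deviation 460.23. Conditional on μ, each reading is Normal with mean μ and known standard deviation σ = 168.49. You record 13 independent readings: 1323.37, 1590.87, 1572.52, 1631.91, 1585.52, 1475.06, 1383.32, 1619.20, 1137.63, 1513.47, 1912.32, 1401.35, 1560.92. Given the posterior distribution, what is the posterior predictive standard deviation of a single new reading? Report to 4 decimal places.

174.7866

For Normal data with known variance σ², a Normal(μ₀, σ₀²) prior on μ is conjugate. Posterior precision = 1/σ₀² + n/σ²; posterior mean is the precision-weighted average of μ₀ and x̄.
σ₀² = 460.23² = 211811.6529, σ² = 168.49² = 28388.8801; σ² + n·σ₀² = 28388.8801 + 13·211811.6529 = 2781940.3678.
Posterior precision = 1/σ₀² + n/σ² = 1/211811.6529 + 13/28388.8801 = (σ² + n·σ₀²)/(σ₀²σ²) = 2781940.3678/(211811.6529·28388.8801); posterior variance σₙ² = σ₀²σ²/(σ² + n·σ₀²) = 211811.6529·28388.8801/2781940.3678 = 2161.475382.
Predictive variance for one new observation = σₙ² + σ² = 211811.6529·28388.8801/2781940.3678 + 28388.8801 = σ²·(σ₀² + 2781940.3678)/2781940.3678 = 28388.8801·2993752.0207/2781940.3678 = 30550.355482; SD = √(28388.8801·2993752.0207/2781940.3678) = 174.7866.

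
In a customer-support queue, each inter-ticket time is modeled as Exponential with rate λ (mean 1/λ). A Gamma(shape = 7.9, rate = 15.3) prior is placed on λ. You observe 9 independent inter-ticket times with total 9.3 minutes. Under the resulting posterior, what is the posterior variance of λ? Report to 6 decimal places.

With a Gamma(shape α, rate β) prior on the exponential rate λ, the posterior after n observations with total T = Σxᵢ is Gamma(α+n, β+T).
Posterior: Gamma(7.9+9, 15.3+9.3) = Gamma(16.9, 24.6).
Var = α/β² = 0.027926.

0.027926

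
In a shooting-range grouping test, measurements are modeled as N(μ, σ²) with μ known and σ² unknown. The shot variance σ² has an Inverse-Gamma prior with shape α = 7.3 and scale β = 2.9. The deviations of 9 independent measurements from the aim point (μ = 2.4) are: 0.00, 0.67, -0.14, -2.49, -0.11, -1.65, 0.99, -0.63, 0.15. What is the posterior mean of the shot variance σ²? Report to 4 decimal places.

With known mean μ and an Inverse-Gamma(α, β) prior on σ², the Normal likelihood is conjugate: posterior is Inv-Gamma(α + n/2, β + Σ(xᵢ−μ)²/2).
Σ(xᵢ−μ)² = (0.00)² + (0.67)² + (-0.14)² + (-2.49)² + (-0.11)² + (-1.65)² + (0.99)² + (-0.63)² + (0.15)² = 10.8027.
Posterior: Inv-Gamma(7.3 + 9/2, 2.9 + 10.8027/2) = Inv-Gamma(11.80, 8.30135).
E[σ²|data] = β/(α−1) = 8.30135/10.80 = 0.7686.

0.7686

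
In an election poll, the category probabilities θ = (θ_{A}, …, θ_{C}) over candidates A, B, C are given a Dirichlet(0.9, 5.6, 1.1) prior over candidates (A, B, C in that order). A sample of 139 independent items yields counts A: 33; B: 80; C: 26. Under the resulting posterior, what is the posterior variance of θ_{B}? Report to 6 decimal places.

0.001646

The Dirichlet prior is conjugate to the Multinomial likelihood: each posterior αⱼ = prior αⱼ + observed count nⱼ.
Posterior concentration: (33.9, 85.6, 27.1), total = 146.6.
Var[θ_j] = α_j(Σα−α_j)/((Σα)²(Σα+1)) = 85.6·61.0/(146.6²·147.6) = 0.001646.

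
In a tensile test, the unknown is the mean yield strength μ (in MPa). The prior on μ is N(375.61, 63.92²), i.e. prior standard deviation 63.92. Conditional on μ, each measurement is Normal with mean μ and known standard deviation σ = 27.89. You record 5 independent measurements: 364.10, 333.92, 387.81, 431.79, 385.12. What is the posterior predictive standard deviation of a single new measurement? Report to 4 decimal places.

For Normal data with known variance σ², a Normal(μ₀, σ₀²) prior on μ is conjugate. Posterior precision = 1/σ₀² + n/σ²; posterior mean is the precision-weighted average of μ₀ and x̄.
σ₀² = 63.92² = 4085.7664, σ² = 27.89² = 777.8521; σ² + n·σ₀² = 777.8521 + 5·4085.7664 = 21206.6841.
Posterior precision = 1/σ₀² + n/σ² = 1/4085.7664 + 5/777.8521 = (σ² + n·σ₀²)/(σ₀²σ²) = 21206.6841/(4085.7664·777.8521); posterior variance σₙ² = σ₀²σ²/(σ² + n·σ₀²) = 4085.7664·777.8521/21206.6841 = 149.864164.
Predictive variance for one new observation = σₙ² + σ² = 4085.7664·777.8521/21206.6841 + 777.8521 = σ²·(σ₀² + 21206.6841)/21206.6841 = 777.8521·25292.4505/21206.6841 = 927.716264; SD = √(777.8521·25292.4505/21206.6841) = 30.4584.

30.4584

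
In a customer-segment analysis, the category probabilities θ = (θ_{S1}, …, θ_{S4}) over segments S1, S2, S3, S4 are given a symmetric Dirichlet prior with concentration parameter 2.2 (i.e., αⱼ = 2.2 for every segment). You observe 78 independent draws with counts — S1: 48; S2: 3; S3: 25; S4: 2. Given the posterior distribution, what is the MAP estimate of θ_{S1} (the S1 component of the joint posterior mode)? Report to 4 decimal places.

0.5942

The Dirichlet prior is conjugate to the Multinomial likelihood: each posterior αⱼ = prior αⱼ + observed count nⱼ.
Posterior concentration: (50.2, 5.2, 27.2, 4.2), total = 86.8.
Joint mode component: (α_{S1}−1)/(Σα−K) = 49.2/82.8 = 0.5942.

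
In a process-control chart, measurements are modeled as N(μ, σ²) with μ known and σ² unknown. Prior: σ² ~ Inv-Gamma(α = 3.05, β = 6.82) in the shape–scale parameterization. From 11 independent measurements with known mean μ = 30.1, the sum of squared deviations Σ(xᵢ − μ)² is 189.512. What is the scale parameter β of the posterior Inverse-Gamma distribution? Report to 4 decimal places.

With known mean μ and an Inverse-Gamma(α, β) prior on σ², the Normal likelihood is conjugate: posterior is Inv-Gamma(α + n/2, β + Σ(xᵢ−μ)²/2).
Posterior: Inv-Gamma(3.05 + 11/2, 6.82 + 189.512/2) = Inv-Gamma(8.55, 101.5760).
Posterior β = 101.5760.

101.5760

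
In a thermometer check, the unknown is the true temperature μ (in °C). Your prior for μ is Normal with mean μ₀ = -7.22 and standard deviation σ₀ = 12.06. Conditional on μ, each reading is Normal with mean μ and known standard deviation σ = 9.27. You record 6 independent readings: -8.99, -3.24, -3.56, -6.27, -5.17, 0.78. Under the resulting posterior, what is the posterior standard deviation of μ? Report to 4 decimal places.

For Normal data with known variance σ², a Normal(μ₀, σ₀²) prior on μ is conjugate. Posterior precision = 1/σ₀² + n/σ²; posterior mean is the precision-weighted average of μ₀ and x̄.
σ₀² = 12.06² = 145.4436, σ² = 9.27² = 85.9329; σ² + n·σ₀² = 85.9329 + 6·145.4436 = 958.5945.
Posterior precision = 1/σ₀² + n/σ² = 1/145.4436 + 6/85.9329 = (σ² + n·σ₀²)/(σ₀²σ²) = 958.5945/(145.4436·85.9329); posterior variance σₙ² = σ₀²σ²/(σ² + n·σ₀²) = 145.4436·85.9329/958.5945 = 13.038245.
Posterior SD = √σₙ² = √(145.4436·85.9329/958.5945) = 3.6109.

3.6109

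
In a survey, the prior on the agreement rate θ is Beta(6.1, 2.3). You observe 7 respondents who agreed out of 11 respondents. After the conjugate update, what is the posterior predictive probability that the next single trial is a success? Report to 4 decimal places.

The Beta prior is conjugate to a Binomial/Bernoulli likelihood; the update adds successes to α and failures to β.
Posterior: Beta(α+k, β+n−k) = Beta(6.1+7, 2.3+4) = Beta(13.1, 6.3).
For a single future Bernoulli trial, P(success | data) = α/(α+β) = 0.6753.

0.6753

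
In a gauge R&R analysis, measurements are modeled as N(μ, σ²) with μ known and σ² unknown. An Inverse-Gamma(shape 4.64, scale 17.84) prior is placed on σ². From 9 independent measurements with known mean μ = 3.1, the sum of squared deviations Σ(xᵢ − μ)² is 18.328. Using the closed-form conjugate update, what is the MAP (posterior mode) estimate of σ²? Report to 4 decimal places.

With known mean μ and an Inverse-Gamma(α, β) prior on σ², the Normal likelihood is conjugate: posterior is Inv-Gamma(α + n/2, β + Σ(xᵢ−μ)²/2).
Posterior: Inv-Gamma(4.64 + 9/2, 17.84 + 18.328/2) = Inv-Gamma(9.14, 27.0040).
Mode = β/(α+1) = 27.0040/10.14 = 2.6631.

2.6631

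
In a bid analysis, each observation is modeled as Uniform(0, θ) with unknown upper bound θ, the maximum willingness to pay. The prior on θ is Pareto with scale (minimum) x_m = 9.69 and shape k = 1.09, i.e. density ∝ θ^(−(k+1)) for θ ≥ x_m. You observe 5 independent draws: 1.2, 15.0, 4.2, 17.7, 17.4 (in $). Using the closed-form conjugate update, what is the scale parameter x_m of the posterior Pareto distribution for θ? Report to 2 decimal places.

17.70

A Pareto(scale x_m, shape k) prior on the upper bound θ of Uniform(0, θ) is conjugate: posterior is Pareto(max(x_m, max xᵢ), k + n).
Sample maximum = 17.7; prior scale x_m = 9.69 → posterior scale = max = 17.70.
Posterior shape = 1.09 + 5 = 6.09.
Posterior scale x_m = 17.70.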